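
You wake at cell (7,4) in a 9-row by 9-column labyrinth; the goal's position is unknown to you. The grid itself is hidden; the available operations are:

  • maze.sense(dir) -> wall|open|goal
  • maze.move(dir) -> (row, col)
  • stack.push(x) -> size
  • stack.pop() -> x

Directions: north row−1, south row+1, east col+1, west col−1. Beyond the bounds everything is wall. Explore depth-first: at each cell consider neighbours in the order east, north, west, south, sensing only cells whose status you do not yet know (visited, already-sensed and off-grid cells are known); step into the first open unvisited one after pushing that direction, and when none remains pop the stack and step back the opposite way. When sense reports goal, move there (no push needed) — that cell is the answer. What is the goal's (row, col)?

% maze.sense east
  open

% stack.push east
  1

% maze.move east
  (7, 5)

% maze.sense east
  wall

% maze.sense north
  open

% stack.push north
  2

% maze.move north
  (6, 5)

% maze.sense east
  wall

% maze.sense north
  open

% stack.push north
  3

% maze.move north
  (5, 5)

% maze.sense east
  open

% stack.push east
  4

% maze.move east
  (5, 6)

% maze.sense east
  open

% stack.push east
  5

% maze.move east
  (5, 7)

% maze.sense east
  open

% stack.push east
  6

% maze.move east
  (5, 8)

% maze.sense north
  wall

% maze.sense south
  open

% stack.push south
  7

% maze.move south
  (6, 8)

% maze.sense west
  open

% stack.push west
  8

% maze.move west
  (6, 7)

% maze.sense south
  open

% stack.push south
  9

% maze.move south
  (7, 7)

% maze.sense east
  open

% stack.push east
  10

% maze.move east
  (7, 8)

% maze.sense south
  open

% stack.push south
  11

% maze.move south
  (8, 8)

% maze.sense west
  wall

% stack.pop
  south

% maze.move north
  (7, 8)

% stack.pop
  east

% maze.move west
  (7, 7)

% stack.pop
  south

% maze.move north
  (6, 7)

% stack.pop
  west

% maze.move east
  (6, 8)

% stack.pop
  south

% maze.move north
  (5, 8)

% stack.pop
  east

% maze.move west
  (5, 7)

% maze.sense north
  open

% stack.push north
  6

% maze.move north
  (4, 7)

% maze.sense north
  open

% stack.push north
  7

% maze.move north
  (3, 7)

% maze.sense east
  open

% stack.push east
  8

% maze.move east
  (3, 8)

% maze.sense north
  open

% stack.push north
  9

% maze.move north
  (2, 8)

% maze.sense north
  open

% stack.push north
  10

% maze.move north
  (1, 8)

% maze.sense north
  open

% stack.push north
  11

% maze.move north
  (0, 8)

% maze.sense west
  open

% stack.push west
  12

% maze.move west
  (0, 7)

% maze.sense west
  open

% stack.push west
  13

% maze.move west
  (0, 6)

% maze.sense west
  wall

% maze.sense south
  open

% stack.push south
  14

% maze.move south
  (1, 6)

% maze.sense east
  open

% stack.push east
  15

% maze.move east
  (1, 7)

% maze.sense south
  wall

% stack.pop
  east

% maze.move west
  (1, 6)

% maze.sense west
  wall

% maze.sense south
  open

% stack.push south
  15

% maze.move south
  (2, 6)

% maze.sense west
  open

% stack.push west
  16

% maze.move west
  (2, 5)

% maze.sense west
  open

% stack.push west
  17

% maze.move west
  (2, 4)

% maze.sense north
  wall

% maze.sense west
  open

% stack.push west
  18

% maze.move west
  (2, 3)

% maze.sense north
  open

% stack.push north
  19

% maze.move north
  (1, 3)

% maze.sense north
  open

% stack.push north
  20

% maze.move north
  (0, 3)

% maze.sense east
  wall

% maze.sense west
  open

% stack.push west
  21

% maze.move west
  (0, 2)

% maze.sense west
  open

% stack.push west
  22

% maze.move west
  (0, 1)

% maze.sense west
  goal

% maze.move west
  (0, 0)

Answer: (0, 0)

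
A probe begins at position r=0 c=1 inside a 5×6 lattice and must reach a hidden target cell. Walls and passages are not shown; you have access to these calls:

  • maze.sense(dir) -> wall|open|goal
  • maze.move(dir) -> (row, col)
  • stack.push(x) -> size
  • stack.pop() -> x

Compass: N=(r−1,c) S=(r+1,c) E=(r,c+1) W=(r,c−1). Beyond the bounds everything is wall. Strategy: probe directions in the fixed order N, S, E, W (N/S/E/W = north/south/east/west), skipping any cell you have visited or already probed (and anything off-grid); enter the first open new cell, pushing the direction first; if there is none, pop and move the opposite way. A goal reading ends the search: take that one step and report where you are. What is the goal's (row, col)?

>> maze.sense(dir→south)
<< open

>> stack.push(x→south)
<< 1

>> maze.move(dir→south)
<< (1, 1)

>> maze.sense(dir→south)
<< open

>> stack.push(x→south)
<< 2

>> maze.move(dir→south)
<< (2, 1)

>> maze.sense(dir→south)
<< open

>> stack.push(x→south)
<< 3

>> maze.move(dir→south)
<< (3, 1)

>> maze.sense(dir→south)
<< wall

>> maze.sense(dir→east)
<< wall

>> maze.sense(dir→west)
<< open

>> stack.push(x→west)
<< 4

>> maze.move(dir→west)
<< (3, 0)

>> maze.sense(dir→north)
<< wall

>> maze.sense(dir→south)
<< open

>> stack.push(x→south)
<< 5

>> maze.move(dir→south)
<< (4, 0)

>> stack.pop()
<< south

>> maze.move(dir→north)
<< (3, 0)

>> stack.pop()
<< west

>> maze.move(dir→east)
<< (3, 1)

>> stack.pop()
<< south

>> maze.move(dir→north)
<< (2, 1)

>> maze.sense(dir→east)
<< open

>> stack.push(x→east)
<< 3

>> maze.move(dir→east)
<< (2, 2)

>> maze.sense(dir→north)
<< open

>> stack.push(x→north)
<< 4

>> maze.move(dir→north)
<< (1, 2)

>> maze.sense(dir→north)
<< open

>> stack.push(x→north)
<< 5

>> maze.move(dir→north)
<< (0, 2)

>> maze.sense(dir→east)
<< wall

>> stack.pop()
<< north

>> maze.move(dir→south)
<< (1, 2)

>> maze.sense(dir→east)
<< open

>> stack.push(x→east)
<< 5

>> maze.move(dir→east)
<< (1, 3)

>> maze.sense(dir→south)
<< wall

>> maze.sense(dir→east)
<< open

>> stack.push(x→east)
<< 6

>> maze.move(dir→east)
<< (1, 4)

>> maze.sense(dir→north)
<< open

>> stack.push(x→north)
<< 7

>> maze.move(dir→north)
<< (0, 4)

>> maze.sense(dir→east)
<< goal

>> maze.move(dir→east)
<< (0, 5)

Answer: (0, 5)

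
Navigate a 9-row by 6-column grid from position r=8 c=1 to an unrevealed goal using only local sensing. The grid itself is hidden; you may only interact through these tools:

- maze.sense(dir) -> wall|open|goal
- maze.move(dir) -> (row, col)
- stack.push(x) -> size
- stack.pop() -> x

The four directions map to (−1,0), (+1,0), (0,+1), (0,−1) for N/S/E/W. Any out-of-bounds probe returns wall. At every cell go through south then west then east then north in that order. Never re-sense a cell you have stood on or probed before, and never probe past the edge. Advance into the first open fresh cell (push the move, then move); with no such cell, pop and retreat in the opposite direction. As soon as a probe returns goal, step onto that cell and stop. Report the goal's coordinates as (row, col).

Then sense(dir='west'), and get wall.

Calling sense(dir='east'), and get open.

Calling push(x='east'), : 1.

Calling move(dir='east'), : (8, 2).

I try sense(dir='east'), → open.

I use push(x='east'), and observe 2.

I invoke move(dir='east'), yielding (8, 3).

Next I call sense(dir='east'), and see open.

Calling push(x='east'), yielding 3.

Next I call move(dir='east'), — result: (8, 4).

I try sense(dir='east'), and see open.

Using push(x='east'), : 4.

Now I run move(dir='east'), giving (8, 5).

Then sense(dir='north'), which returns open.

I invoke push(x='north'), : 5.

I use move(dir='north'), → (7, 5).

I invoke sense(dir='west'), giving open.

I try push(x='west'), and get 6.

Using move(dir='west'), and get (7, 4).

Next I call sense(dir='west'), → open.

Next I call push(x='west'), → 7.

Then move(dir='west'), → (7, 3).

Invoking sense(dir='west'), and see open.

Then push(x='west'), giving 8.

I try move(dir='west'), and see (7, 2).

I call sense(dir='west'), : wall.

I try sense(dir='north'), → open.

Now I run push(x='north'), — result: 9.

Next I call move(dir='north'), giving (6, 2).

I invoke sense(dir='west'), and observe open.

I try push(x='west'), which returns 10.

I invoke move(dir='west'), and get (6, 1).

I run sense(dir='west'), : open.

I use push(x='west'), which returns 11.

I try move(dir='west'), which returns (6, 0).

Now I run sense(dir='south'), — result: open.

I call push(x='south'), and get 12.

Using move(dir='south'), → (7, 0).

Invoking pop, and observe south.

Using move(dir='north'), yielding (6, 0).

Calling sense(dir='north'), and get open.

Invoking push(x='north'), : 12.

Using move(dir='north'), → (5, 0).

Invoking sense(dir='east'), : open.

Invoking push(x='east'), giving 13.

I call move(dir='east'), : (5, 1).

I call sense(dir='east'), yielding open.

I try push(x='east'), : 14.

I try move(dir='east'), and see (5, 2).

Now I run sense(dir='east'), and get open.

Now I run push(x='east'), and see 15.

Next I call move(dir='east'), : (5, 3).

Using sense(dir='south'), — result: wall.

Then sense(dir='east'), yielding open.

I try push(x='east'), and get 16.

Invoking move(dir='east'), and observe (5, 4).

I try sense(dir='south'), and get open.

Then push(x='south'), which returns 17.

Next I call move(dir='south'), → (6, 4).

Invoking sense(dir='east'), yielding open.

Next I call push(x='east'), and observe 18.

Now I run move(dir='east'), which returns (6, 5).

I call sense(dir='north'), : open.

Now I run push(x='north'), giving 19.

Calling move(dir='north'), and observe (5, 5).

Calling sense(dir='north'), yielding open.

Invoking push(x='north'), : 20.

I use move(dir='north'), — result: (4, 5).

Now I run sense(dir='west'), yielding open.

I call push(x='west'), and observe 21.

I call move(dir='west'), and get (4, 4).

Using sense(dir='west'), and observe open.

Using push(x='west'), which returns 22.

Calling move(dir='west'), and see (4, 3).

Now I run sense(dir='west'), — result: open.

I call push(x='west'), giving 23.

I use move(dir='west'), : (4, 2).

Using sense(dir='west'), giving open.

I use push(x='west'), and get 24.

I try move(dir='west'), — result: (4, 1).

Now I run sense(dir='west'), which returns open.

I invoke push(x='west'), : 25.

I run move(dir='west'), and get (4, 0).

I use sense(dir='north'), and see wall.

Now I run pop(), and see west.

I try move(dir='east'), and observe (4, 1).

I run sense(dir='north'), and observe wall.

Invoking pop, and get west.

Calling move(dir='east'), giving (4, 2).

Invoking sense(dir='north'), and observe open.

Next I call push(x='north'), yielding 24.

Then move(dir='north'), : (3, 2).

Now I run sense(dir='east'), — result: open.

I use push(x='east'), which returns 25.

Using move(dir='east'), and see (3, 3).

Now I run sense(dir='east'), : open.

I use push(x='east'), and see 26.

Invoking move(dir='east'), and get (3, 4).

I run sense(dir='east'), — result: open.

Using push(x='east'), and observe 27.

Then move(dir='east'), and observe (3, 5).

Then sense(dir='north'), and observe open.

I run push(x='north'), giving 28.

Invoking move(dir='north'), giving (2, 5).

I run sense(dir='west'), → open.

Next I call push(x='west'), and see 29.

I run move(dir='west'), yielding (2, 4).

I try sense(dir='west'), yielding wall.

Using sense(dir='north'), yielding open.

I invoke push(x='north'), : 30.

I use move(dir='north'), which returns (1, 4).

Calling sense(dir='west'), and see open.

I try push(x='west'), which returns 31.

Invoking move(dir='west'), → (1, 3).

I use sense(dir='west'), and get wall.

I use sense(dir='north'), yielding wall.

Calling pop(), — result: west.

Now I run move(dir='east'), and see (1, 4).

Then sense(dir='east'), which returns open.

I invoke push(x='east'), and get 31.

Now I run move(dir='east'), and get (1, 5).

Next I call sense(dir='north'), yielding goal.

Next I call move(dir='north'), : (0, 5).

Answer: (0, 5)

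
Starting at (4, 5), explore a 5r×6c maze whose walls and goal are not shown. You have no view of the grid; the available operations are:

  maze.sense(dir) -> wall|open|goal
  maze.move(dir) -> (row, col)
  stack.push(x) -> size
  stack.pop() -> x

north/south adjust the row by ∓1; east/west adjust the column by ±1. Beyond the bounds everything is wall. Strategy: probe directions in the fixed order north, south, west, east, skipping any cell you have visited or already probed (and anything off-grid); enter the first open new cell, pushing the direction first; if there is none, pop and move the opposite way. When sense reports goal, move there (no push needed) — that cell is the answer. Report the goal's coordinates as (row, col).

Calling sense(dir: north), — result: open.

I use push(x: north), which returns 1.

Next I call move(dir: north), — result: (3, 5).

I try sense(dir: north), — result: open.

Using push(x: north), → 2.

Then move(dir: north), → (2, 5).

I invoke sense(dir: north), → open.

I call push(x: north), and get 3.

I try move(dir: north), and observe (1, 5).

Now I run sense(dir: north), → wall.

I use sense(dir: west), yielding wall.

Using pop, — result: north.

I use move(dir: south), giving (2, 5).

I run sense(dir: west), which returns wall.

I use pop(), which returns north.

Using move(dir: south), and see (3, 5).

Then sense(dir: west), which returns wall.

Using pop(), giving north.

Using move(dir: south), and observe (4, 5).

Using sense(dir: west), → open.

Next I call push(x: west), and observe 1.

Using move(dir: west), and observe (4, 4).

I call sense(dir: west), and observe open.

I call push(x: west), giving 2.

Now I run move(dir: west), yielding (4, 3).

Using sense(dir: north), yielding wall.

Then sense(dir: west), — result: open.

I use push(x: west), and see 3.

Using move(dir: west), which returns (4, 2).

Calling sense(dir: north), : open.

I use push(x: north), : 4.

Invoking move(dir: north), and get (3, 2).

Next I call sense(dir: north), : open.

I try push(x: north), : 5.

Invoking move(dir: north), and get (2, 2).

Next I call sense(dir: north), and see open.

Next I call push(x: north), and see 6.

Next I call move(dir: north), : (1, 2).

Next I call sense(dir: north), which returns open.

I run push(x: north), : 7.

Invoking move(dir: north), which returns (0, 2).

Now I run sense(dir: west), giving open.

I call push(x: west), — result: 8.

Now I run move(dir: west), → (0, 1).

I invoke sense(dir: south), which returns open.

Now I run push(x: south), → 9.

Calling move(dir: south), giving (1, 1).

Calling sense(dir: south), : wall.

I run sense(dir: west), — result: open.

I run push(x: west), and see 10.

I run move(dir: west), → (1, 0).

I try sense(dir: north), — result: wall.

I run sense(dir: south), giving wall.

Using pop(), — result: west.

Next I call move(dir: east), : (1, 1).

Invoking pop(), — result: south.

Calling move(dir: north), : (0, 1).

Using pop, : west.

I call move(dir: east), yielding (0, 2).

I call sense(dir: east), and get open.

I run push(x: east), and get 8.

Next I call move(dir: east), yielding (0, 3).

Calling sense(dir: south), which returns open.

I invoke push(x: south), giving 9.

Calling move(dir: south), : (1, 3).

Using sense(dir: south), giving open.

Then push(x: south), and see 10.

I invoke move(dir: south), which returns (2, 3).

Using pop, yielding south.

I invoke move(dir: north), — result: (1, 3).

Then pop, giving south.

Next I call move(dir: north), → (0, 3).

Next I call sense(dir: east), which returns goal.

Using move(dir: east), which returns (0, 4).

Answer: (0, 4)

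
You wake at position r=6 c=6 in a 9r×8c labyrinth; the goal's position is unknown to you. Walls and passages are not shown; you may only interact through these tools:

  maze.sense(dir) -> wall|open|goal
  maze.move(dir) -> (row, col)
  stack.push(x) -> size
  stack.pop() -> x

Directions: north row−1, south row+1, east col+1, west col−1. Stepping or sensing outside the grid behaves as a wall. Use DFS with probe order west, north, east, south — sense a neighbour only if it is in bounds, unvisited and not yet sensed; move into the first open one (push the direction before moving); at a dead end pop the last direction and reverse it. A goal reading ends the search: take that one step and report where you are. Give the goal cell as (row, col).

Using sense on dir→west, : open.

Invoking push on x→west, and see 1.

Then move on dir→west, — result: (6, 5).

I invoke sense on dir→west, and observe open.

I run push on x→west, and observe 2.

I try move on dir→west, : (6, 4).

Then sense on dir→west, → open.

I use push on x→west, : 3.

I run move on dir→west, — result: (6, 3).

I use sense on dir→west, : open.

Next I call push on x→west, giving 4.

Now I run move on dir→west, giving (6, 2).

Now I run sense on dir→west, → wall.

Next I call sense on dir→north, which returns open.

Calling push on x→north, yielding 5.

I call move on dir→north, : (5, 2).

Now I run sense on dir→west, and see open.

Then push on x→west, : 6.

I run move on dir→west, — result: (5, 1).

I call sense on dir→west, : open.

I try push on x→west, and see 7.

Using move on dir→west, and observe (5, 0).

Now I run sense on dir→north, giving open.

Using push on x→north, yielding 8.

I run move on dir→north, which returns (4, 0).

I invoke sense on dir→north, and see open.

Now I run push on x→north, giving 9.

I run move on dir→north, giving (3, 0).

Invoking sense on dir→north, which returns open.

Calling push on x→north, → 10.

Then move on dir→north, giving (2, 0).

I try sense on dir→north, : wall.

I call sense on dir→east, and observe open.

I run push on x→east, which returns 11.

Calling move on dir→east, — result: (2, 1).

I invoke sense on dir→north, — result: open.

I use push on x→north, and see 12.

I use move on dir→north, and observe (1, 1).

I try sense on dir→north, yielding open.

I invoke push on x→north, giving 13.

Calling move on dir→north, — result: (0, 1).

I try sense on dir→west, which returns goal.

I call move on dir→west, — result: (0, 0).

Answer: (0, 0)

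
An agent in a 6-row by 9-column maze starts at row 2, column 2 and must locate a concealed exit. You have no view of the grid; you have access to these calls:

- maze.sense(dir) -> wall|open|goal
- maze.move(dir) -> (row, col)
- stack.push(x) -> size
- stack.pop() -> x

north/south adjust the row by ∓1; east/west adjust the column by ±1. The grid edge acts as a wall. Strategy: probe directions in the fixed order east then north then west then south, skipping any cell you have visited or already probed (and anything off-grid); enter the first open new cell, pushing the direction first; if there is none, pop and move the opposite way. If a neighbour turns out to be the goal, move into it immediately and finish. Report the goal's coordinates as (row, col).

>> sense(dir: east)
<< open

>> push(x: east)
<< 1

>> move(dir: east)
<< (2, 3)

>> sense(dir: east)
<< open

>> push(x: east)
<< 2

>> move(dir: east)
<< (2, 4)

>> sense(dir: east)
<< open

>> push(x: east)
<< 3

>> move(dir: east)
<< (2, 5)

>> sense(dir: east)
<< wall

>> sense(dir: north)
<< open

>> push(x: north)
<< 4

>> move(dir: north)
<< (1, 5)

>> sense(dir: east)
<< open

>> push(x: east)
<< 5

>> move(dir: east)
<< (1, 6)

>> sense(dir: east)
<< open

>> push(x: east)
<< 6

>> move(dir: east)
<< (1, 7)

>> sense(dir: east)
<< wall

>> sense(dir: north)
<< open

>> push(x: north)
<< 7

>> move(dir: north)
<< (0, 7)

>> sense(dir: east)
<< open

>> push(x: east)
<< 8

>> move(dir: east)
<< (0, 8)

>> pop()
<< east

>> move(dir: west)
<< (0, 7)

>> sense(dir: west)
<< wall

>> pop()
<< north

>> move(dir: south)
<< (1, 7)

>> sense(dir: south)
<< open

>> push(x: south)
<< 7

>> move(dir: south)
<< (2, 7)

>> sense(dir: east)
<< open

>> push(x: east)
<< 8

>> move(dir: east)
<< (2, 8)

>> sense(dir: south)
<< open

>> push(x: south)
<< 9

>> move(dir: south)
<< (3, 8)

>> sense(dir: west)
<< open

>> push(x: west)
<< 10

>> move(dir: west)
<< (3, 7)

>> sense(dir: west)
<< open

>> push(x: west)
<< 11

>> move(dir: west)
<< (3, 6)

>> sense(dir: west)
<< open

>> push(x: west)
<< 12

>> move(dir: west)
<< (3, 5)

>> sense(dir: west)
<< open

>> push(x: west)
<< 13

>> move(dir: west)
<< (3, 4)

>> sense(dir: west)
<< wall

>> sense(dir: south)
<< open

>> push(x: south)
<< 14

>> move(dir: south)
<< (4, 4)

>> sense(dir: east)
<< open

>> push(x: east)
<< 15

>> move(dir: east)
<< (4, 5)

>> sense(dir: east)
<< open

>> push(x: east)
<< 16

>> move(dir: east)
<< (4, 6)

>> sense(dir: east)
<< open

>> push(x: east)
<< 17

>> move(dir: east)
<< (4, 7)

>> sense(dir: east)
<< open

>> push(x: east)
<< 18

>> move(dir: east)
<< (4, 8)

>> sense(dir: south)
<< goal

>> move(dir: south)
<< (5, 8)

Answer: (5, 8)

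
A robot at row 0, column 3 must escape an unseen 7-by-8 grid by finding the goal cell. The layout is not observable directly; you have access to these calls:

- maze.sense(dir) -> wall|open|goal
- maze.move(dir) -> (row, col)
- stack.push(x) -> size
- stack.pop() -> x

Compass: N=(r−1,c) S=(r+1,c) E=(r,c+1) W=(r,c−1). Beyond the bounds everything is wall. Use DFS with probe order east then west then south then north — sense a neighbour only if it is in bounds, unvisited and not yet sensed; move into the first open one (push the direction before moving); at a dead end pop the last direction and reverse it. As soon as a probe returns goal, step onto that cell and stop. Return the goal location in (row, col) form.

==> maze.sense(dir→east)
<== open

==> stack.push(x→east)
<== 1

==> maze.move(dir→east)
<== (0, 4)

==> maze.sense(dir→east)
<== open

==> stack.push(x→east)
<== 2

==> maze.move(dir→east)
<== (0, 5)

==> maze.sense(dir→east)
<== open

==> stack.push(x→east)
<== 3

==> maze.move(dir→east)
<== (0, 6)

==> maze.sense(dir→east)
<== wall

==> maze.sense(dir→south)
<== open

==> stack.push(x→south)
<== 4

==> maze.move(dir→south)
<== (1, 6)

==> maze.sense(dir→east)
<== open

==> stack.push(x→east)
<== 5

==> maze.move(dir→east)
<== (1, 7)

==> maze.sense(dir→south)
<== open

==> stack.push(x→south)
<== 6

==> maze.move(dir→south)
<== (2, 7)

==> maze.sense(dir→west)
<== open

==> stack.push(x→west)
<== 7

==> maze.move(dir→west)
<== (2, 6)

==> maze.sense(dir→west)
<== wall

==> maze.sense(dir→south)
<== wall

==> stack.pop()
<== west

==> maze.move(dir→east)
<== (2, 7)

==> maze.sense(dir→south)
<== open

==> stack.push(x→south)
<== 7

==> maze.move(dir→south)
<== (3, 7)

==> maze.sense(dir→south)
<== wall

==> stack.pop()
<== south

==> maze.move(dir→north)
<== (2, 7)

==> stack.pop()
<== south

==> maze.move(dir→north)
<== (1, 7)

==> stack.pop()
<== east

==> maze.move(dir→west)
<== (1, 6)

==> maze.sense(dir→west)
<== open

==> stack.push(x→west)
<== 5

==> maze.move(dir→west)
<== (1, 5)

==> maze.sense(dir→west)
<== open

==> stack.push(x→west)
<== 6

==> maze.move(dir→west)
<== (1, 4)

==> maze.sense(dir→west)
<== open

==> stack.push(x→west)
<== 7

==> maze.move(dir→west)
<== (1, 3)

==> maze.sense(dir→west)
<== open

==> stack.push(x→west)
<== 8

==> maze.move(dir→west)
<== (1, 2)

==> maze.sense(dir→west)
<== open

==> stack.push(x→west)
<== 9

==> maze.move(dir→west)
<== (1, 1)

==> maze.sense(dir→west)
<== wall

==> maze.sense(dir→south)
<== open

==> stack.push(x→south)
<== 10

==> maze.move(dir→south)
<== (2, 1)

==> maze.sense(dir→east)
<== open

==> stack.push(x→east)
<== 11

==> maze.move(dir→east)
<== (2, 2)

==> maze.sense(dir→east)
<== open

==> stack.push(x→east)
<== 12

==> maze.move(dir→east)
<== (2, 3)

==> maze.sense(dir→east)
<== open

==> stack.push(x→east)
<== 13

==> maze.move(dir→east)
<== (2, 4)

==> maze.sense(dir→south)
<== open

==> stack.push(x→south)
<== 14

==> maze.move(dir→south)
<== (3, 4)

==> maze.sense(dir→east)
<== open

==> stack.push(x→east)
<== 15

==> maze.move(dir→east)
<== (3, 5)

==> maze.sense(dir→south)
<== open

==> stack.push(x→south)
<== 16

==> maze.move(dir→south)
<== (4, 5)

==> maze.sense(dir→east)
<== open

==> stack.push(x→east)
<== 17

==> maze.move(dir→east)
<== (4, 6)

==> maze.sense(dir→south)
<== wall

==> stack.pop()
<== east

==> maze.move(dir→west)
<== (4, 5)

==> maze.sense(dir→west)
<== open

==> stack.push(x→west)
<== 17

==> maze.move(dir→west)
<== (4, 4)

==> maze.sense(dir→west)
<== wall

==> maze.sense(dir→south)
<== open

==> stack.push(x→south)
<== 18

==> maze.move(dir→south)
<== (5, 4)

==> maze.sense(dir→east)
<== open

==> stack.push(x→east)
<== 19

==> maze.move(dir→east)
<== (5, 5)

==> maze.sense(dir→south)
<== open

==> stack.push(x→south)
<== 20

==> maze.move(dir→south)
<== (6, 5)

==> maze.sense(dir→east)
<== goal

==> maze.move(dir→east)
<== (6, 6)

Answer: (6, 6)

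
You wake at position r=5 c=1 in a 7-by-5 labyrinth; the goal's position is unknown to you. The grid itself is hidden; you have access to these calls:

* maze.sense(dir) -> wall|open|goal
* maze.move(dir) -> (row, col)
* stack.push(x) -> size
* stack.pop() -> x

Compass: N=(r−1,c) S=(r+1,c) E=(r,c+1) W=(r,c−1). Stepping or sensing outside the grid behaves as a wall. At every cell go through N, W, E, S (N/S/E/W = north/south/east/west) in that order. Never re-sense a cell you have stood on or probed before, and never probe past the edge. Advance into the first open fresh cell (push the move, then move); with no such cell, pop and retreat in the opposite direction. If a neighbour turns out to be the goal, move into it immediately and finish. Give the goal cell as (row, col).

Using maze.sense on dir=north, — result: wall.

I run maze.sense on dir=west, which returns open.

I invoke stack.push on x=west, which returns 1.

Next I call maze.move on dir=west, → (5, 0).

Then maze.sense on dir=north, : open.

I invoke stack.push on x=north, and get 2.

Calling maze.move on dir=north, : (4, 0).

I use maze.sense on dir=north, yielding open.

Next I call stack.push on x=north, and see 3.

Calling maze.move on dir=north, and see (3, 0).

I try maze.sense on dir=north, and see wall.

Invoking maze.sense on dir=east, yielding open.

Then stack.push on x=east, yielding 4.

Invoking maze.move on dir=east, → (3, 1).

Next I call maze.sense on dir=north, : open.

Using stack.push on x=north, giving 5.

Now I run maze.move on dir=north, giving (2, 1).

I use maze.sense on dir=north, → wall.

I invoke maze.sense on dir=east, → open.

Invoking stack.push on x=east, which returns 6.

I call maze.move on dir=east, yielding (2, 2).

Then maze.sense on dir=north, and observe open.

I call stack.push on x=north, which returns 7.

I call maze.move on dir=north, which returns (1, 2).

I invoke maze.sense on dir=north, : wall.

I run maze.sense on dir=east, — result: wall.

Next I call stack.pop, and observe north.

I call maze.move on dir=south, and get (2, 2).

I use maze.sense on dir=east, and see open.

I use stack.push on x=east, giving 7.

Now I run maze.move on dir=east, : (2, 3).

Invoking maze.sense on dir=east, and observe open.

I call stack.push on x=east, and observe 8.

Invoking maze.move on dir=east, — result: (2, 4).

I use maze.sense on dir=north, and observe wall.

Calling maze.sense on dir=south, giving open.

Calling stack.push on x=south, and see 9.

Using maze.move on dir=south, and observe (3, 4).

Now I run maze.sense on dir=west, and see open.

I invoke stack.push on x=west, and see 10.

Next I call maze.move on dir=west, and observe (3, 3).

Invoking maze.sense on dir=west, and see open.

I call stack.push on x=west, giving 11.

Now I run maze.move on dir=west, — result: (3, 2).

Calling maze.sense on dir=south, and get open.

I try stack.push on x=south, and observe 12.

I use maze.move on dir=south, giving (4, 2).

I call maze.sense on dir=east, which returns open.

I try stack.push on x=east, which returns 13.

Invoking maze.move on dir=east, — result: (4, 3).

I call maze.sense on dir=east, : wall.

I use maze.sense on dir=south, → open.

I call stack.push on x=south, and get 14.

Now I run maze.move on dir=south, → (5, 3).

Then maze.sense on dir=west, and observe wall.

Calling maze.sense on dir=east, which returns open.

I run stack.push on x=east, — result: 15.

I run maze.move on dir=east, — result: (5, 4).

Using maze.sense on dir=south, which returns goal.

Then maze.move on dir=south, and get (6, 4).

Answer: (6, 4)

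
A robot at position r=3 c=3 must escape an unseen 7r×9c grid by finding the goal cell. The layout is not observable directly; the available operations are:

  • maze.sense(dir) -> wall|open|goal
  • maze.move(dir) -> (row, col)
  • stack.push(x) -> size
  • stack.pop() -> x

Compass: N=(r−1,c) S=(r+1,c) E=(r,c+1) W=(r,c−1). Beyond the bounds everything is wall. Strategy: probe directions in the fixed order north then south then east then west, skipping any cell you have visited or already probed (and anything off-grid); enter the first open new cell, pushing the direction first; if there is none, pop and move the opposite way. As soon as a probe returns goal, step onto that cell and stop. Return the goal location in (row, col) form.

Invoking sense(dir: north), giving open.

Calling push(x: north), and observe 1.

I invoke move(dir: north), which returns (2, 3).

Then sense(dir: north), : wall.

Next I call sense(dir: east), yielding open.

Next I call push(x: east), — result: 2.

Using move(dir: east), and see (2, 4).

Next I call sense(dir: north), — result: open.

I use push(x: north), yielding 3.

I invoke move(dir: north), and see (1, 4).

Calling sense(dir: north), which returns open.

I invoke push(x: north), which returns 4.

I try move(dir: north), — result: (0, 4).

I use sense(dir: east), — result: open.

Calling push(x: east), — result: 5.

I try move(dir: east), and see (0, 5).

I run sense(dir: south), — result: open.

Next I call push(x: south), and observe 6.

I try move(dir: south), : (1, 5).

I invoke sense(dir: south), → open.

I invoke push(x: south), and get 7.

I run move(dir: south), : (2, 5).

Invoking sense(dir: south), yielding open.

Invoking push(x: south), — result: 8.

I invoke move(dir: south), and see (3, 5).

I try sense(dir: south), which returns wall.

I run sense(dir: east), giving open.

I invoke push(x: east), and see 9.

I use move(dir: east), and get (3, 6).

I try sense(dir: north), giving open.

Invoking push(x: north), and get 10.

I invoke move(dir: north), — result: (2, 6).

I call sense(dir: north), and get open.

Now I run push(x: north), and see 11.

I invoke move(dir: north), which returns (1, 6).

I invoke sense(dir: north), and observe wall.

I use sense(dir: east), → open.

Next I call push(x: east), — result: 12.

I try move(dir: east), — result: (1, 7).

I use sense(dir: north), and get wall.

I use sense(dir: south), and see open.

Next I call push(x: south), : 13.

Invoking move(dir: south), giving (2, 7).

Calling sense(dir: south), and observe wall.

Now I run sense(dir: east), and see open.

Next I call push(x: east), which returns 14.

Then move(dir: east), and see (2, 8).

Now I run sense(dir: north), which returns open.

I try push(x: north), : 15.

Next I call move(dir: north), and see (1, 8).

Now I run sense(dir: north), : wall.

I try pop(), which returns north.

I call move(dir: south), → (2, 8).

Next I call sense(dir: south), and see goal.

I invoke move(dir: south), giving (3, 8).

Answer: (3, 8)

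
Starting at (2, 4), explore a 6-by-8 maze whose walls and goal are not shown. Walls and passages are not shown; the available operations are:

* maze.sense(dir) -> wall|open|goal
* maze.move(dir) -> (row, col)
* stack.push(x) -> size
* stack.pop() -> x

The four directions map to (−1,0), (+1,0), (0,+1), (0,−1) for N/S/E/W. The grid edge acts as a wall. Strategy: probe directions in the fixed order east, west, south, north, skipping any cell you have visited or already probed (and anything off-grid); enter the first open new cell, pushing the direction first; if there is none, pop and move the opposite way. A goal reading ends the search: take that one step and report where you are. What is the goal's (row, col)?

CALL maze.sense[dir: east]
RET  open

CALL stack.push[x: east]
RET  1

CALL maze.move[dir: east]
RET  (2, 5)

CALL maze.sense[dir: east]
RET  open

CALL stack.push[x: east]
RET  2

CALL maze.move[dir: east]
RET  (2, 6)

CALL maze.sense[dir: east]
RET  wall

CALL maze.sense[dir: south]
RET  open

CALL stack.push[x: south]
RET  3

CALL maze.move[dir: south]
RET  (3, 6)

CALL maze.sense[dir: east]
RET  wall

CALL maze.sense[dir: west]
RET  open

CALL stack.push[x: west]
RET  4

CALL maze.move[dir: west]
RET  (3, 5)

CALL maze.sense[dir: west]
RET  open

CALL stack.push[x: west]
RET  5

CALL maze.move[dir: west]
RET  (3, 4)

CALL maze.sense[dir: west]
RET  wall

CALL maze.sense[dir: south]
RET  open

CALL stack.push[x: south]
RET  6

CALL maze.move[dir: south]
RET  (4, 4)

CALL maze.sense[dir: east]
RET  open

CALL stack.push[x: east]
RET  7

CALL maze.move[dir: east]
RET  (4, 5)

CALL maze.sense[dir: east]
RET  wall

CALL maze.sense[dir: south]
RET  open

CALL stack.push[x: south]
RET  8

CALL maze.move[dir: south]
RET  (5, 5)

CALL maze.sense[dir: east]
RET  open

CALL stack.push[x: east]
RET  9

CALL maze.move[dir: east]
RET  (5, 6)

CALL maze.sense[dir: east]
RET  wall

CALL stack.pop[]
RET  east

CALL maze.move[dir: west]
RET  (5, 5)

CALL maze.sense[dir: west]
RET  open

CALL stack.push[x: west]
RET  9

CALL maze.move[dir: west]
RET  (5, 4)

CALL maze.sense[dir: west]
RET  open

CALL stack.push[x: west]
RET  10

CALL maze.move[dir: west]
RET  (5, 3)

CALL maze.sense[dir: west]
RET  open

CALL stack.push[x: west]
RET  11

CALL maze.move[dir: west]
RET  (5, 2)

CALL maze.sense[dir: west]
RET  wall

CALL maze.sense[dir: north]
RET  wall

CALL stack.pop[]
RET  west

CALL maze.move[dir: east]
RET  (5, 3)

CALL maze.sense[dir: north]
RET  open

CALL stack.push[x: north]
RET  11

CALL maze.move[dir: north]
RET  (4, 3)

CALL stack.pop[]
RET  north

CALL maze.move[dir: south]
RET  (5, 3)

CALL stack.pop[]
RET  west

CALL maze.move[dir: east]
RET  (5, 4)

CALL stack.pop[]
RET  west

CALL maze.move[dir: east]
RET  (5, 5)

CALL stack.pop[]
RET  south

CALL maze.move[dir: north]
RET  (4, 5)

CALL stack.pop[]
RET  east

CALL maze.move[dir: west]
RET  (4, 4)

CALL stack.pop[]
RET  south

CALL maze.move[dir: north]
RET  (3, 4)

CALL stack.pop[]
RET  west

CALL maze.move[dir: east]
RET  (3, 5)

CALL stack.pop[]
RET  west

CALL maze.move[dir: east]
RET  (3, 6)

CALL stack.pop[]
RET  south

CALL maze.move[dir: north]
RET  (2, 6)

CALL maze.sense[dir: north]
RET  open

CALL stack.push[x: north]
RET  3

CALL maze.move[dir: north]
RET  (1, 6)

CALL maze.sense[dir: east]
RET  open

CALL stack.push[x: east]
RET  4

CALL maze.move[dir: east]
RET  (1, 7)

CALL maze.sense[dir: north]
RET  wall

CALL stack.pop[]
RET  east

CALL maze.move[dir: west]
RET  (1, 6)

CALL maze.sense[dir: west]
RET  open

CALL stack.push[x: west]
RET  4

CALL maze.move[dir: west]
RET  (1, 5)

CALL maze.sense[dir: west]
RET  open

CALL stack.push[x: west]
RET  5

CALL maze.move[dir: west]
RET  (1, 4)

CALL maze.sense[dir: west]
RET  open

CALL stack.push[x: west]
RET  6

CALL maze.move[dir: west]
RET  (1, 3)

CALL maze.sense[dir: west]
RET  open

CALL stack.push[x: west]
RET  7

CALL maze.move[dir: west]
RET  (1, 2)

CALL maze.sense[dir: west]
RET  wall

CALL maze.sense[dir: south]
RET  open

CALL stack.push[x: south]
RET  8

CALL maze.move[dir: south]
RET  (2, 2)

CALL maze.sense[dir: east]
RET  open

CALL stack.push[x: east]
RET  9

CALL maze.move[dir: east]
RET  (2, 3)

CALL stack.pop[]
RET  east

CALL maze.move[dir: west]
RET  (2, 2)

CALL maze.sense[dir: west]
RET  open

CALL stack.push[x: west]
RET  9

CALL maze.move[dir: west]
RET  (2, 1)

CALL maze.sense[dir: west]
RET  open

CALL stack.push[x: west]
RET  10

CALL maze.move[dir: west]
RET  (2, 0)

CALL maze.sense[dir: south]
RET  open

CALL stack.push[x: south]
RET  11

CALL maze.move[dir: south]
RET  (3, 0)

CALL maze.sense[dir: east]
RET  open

CALL stack.push[x: east]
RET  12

CALL maze.move[dir: east]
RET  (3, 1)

CALL maze.sense[dir: east]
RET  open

CALL stack.push[x: east]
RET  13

CALL maze.move[dir: east]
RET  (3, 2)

CALL stack.pop[]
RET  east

CALL maze.move[dir: west]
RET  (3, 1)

CALL maze.sense[dir: south]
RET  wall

CALL stack.pop[]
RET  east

CALL maze.move[dir: west]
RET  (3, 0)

CALL maze.sense[dir: south]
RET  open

CALL stack.push[x: south]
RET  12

CALL maze.move[dir: south]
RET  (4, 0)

CALL maze.sense[dir: south]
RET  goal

CALL maze.move[dir: south]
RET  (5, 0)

Answer: (5, 0)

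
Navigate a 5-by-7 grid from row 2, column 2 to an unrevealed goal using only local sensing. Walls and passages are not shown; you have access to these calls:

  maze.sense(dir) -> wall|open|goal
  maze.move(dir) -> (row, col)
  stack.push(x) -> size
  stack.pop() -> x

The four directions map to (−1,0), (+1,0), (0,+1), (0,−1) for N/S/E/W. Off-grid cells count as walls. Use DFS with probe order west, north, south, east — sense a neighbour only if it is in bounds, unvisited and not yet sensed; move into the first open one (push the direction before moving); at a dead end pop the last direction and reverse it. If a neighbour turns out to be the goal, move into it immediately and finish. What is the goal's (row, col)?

Do: maze.sense[dir: west]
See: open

Do: stack.push[x: west]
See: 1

Do: maze.move[dir: west]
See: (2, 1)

Do: maze.sense[dir: west]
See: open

Do: stack.push[x: west]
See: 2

Do: maze.move[dir: west]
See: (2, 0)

Do: maze.sense[dir: north]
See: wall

Do: maze.sense[dir: south]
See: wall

Do: stack.pop[]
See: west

Do: maze.move[dir: east]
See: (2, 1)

Do: maze.sense[dir: north]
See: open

Do: stack.push[x: north]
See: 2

Do: maze.move[dir: north]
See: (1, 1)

Do: maze.sense[dir: north]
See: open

Do: stack.push[x: north]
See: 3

Do: maze.move[dir: north]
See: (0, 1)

Do: maze.sense[dir: west]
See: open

Do: stack.push[x: west]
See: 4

Do: maze.move[dir: west]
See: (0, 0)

Do: stack.pop[]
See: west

Do: maze.move[dir: east]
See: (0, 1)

Do: maze.sense[dir: east]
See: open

Do: stack.push[x: east]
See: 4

Do: maze.move[dir: east]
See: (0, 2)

Do: maze.sense[dir: south]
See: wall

Do: maze.sense[dir: east]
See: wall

Do: stack.pop[]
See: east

Do: maze.move[dir: west]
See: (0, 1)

Do: stack.pop[]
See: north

Do: maze.move[dir: south]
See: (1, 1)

Do: stack.pop[]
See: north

Do: maze.move[dir: south]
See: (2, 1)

Do: maze.sense[dir: south]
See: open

Do: stack.push[x: south]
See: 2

Do: maze.move[dir: south]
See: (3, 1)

Do: maze.sense[dir: south]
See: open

Do: stack.push[x: south]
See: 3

Do: maze.move[dir: south]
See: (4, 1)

Do: maze.sense[dir: west]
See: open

Do: stack.push[x: west]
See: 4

Do: maze.move[dir: west]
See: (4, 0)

Do: stack.pop[]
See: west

Do: maze.move[dir: east]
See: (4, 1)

Do: maze.sense[dir: east]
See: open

Do: stack.push[x: east]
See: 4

Do: maze.move[dir: east]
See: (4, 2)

Do: maze.sense[dir: north]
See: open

Do: stack.push[x: north]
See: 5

Do: maze.move[dir: north]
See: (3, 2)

Do: maze.sense[dir: east]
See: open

Do: stack.push[x: east]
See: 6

Do: maze.move[dir: east]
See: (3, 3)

Do: maze.sense[dir: north]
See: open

Do: stack.push[x: north]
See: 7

Do: maze.move[dir: north]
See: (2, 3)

Do: maze.sense[dir: north]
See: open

Do: stack.push[x: north]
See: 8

Do: maze.move[dir: north]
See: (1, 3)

Do: maze.sense[dir: east]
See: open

Do: stack.push[x: east]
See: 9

Do: maze.move[dir: east]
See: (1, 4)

Do: maze.sense[dir: north]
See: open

Do: stack.push[x: north]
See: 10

Do: maze.move[dir: north]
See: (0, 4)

Do: maze.sense[dir: east]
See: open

Do: stack.push[x: east]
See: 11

Do: maze.move[dir: east]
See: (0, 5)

Do: maze.sense[dir: south]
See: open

Do: stack.push[x: south]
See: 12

Do: maze.move[dir: south]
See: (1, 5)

Do: maze.sense[dir: south]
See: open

Do: stack.push[x: south]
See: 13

Do: maze.move[dir: south]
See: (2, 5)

Do: maze.sense[dir: west]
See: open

Do: stack.push[x: west]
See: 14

Do: maze.move[dir: west]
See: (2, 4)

Do: maze.sense[dir: south]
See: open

Do: stack.push[x: south]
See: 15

Do: maze.move[dir: south]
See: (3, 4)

Do: maze.sense[dir: south]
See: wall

Do: maze.sense[dir: east]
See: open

Do: stack.push[x: east]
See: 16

Do: maze.move[dir: east]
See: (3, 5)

Do: maze.sense[dir: south]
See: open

Do: stack.push[x: south]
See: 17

Do: maze.move[dir: south]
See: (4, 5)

Do: maze.sense[dir: east]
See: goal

Do: maze.move[dir: east]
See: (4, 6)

Answer: (4, 6)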